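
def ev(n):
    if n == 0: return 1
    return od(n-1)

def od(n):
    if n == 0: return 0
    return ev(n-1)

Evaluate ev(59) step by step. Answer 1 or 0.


ev(59) = od(58)
od(58) = ev(57)
ev(57) = od(56)
od(56) = ev(55)
ev(55) = od(54)
od(54) = ev(53)
ev(53) = od(52)
od(52) = ev(51)
ev(51) = od(50)
od(50) = ev(49)
ev(49) = od(48)
od(48) = ev(47)
ev(47) = od(46)
od(46) = ev(45)
ev(45) = od(44)
od(44) = ev(43)
ev(43) = od(42)
od(42) = ev(41)
ev(41) = od(40)
od(40) = ev(39)
ev(39) = od(38)
od(38) = ev(37)
ev(37) = od(36)
od(36) = ev(35)
ev(35) = od(34)
od(34) = ev(33)
ev(33) = od(32)
od(32) = ev(31)
ev(31) = od(30)
od(30) = ev(29)
ev(29) = od(28)
od(28) = ev(27)
ev(27) = od(26)
od(26) = ev(25)
ev(25) = od(24)
od(24) = ev(23)
ev(23) = od(22)
od(22) = ev(21)
ev(21) = od(20)
od(20) = ev(19)
ev(19) = od(18)
od(18) = ev(17)
ev(17) = od(16)
od(16) = ev(15)
ev(15) = od(14)
od(14) = ev(13)
ev(13) = od(12)
od(12) = ev(11)
ev(11) = od(10)
od(10) = ev(9)
ev(9) = od(8)
od(8) = ev(7)
ev(7) = od(6)
od(6) = ev(5)
ev(5) = od(4)
od(4) = ev(3)
ev(3) = od(2)
od(2) = ev(1)
ev(1) = od(0)
od(0) = 0  (base case)
Result: 0

0


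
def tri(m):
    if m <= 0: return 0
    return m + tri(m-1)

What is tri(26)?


tri(26)
= 26 + 25 + 24 + 23 + 22 + 21 + 20 + 19 + 18 + 17 + 16 + 15 + 14 + 13 + 12 + 11 + 10 + 9 + 8 + 7 + 6 + 5 + 4 + 3 + 2 + 1 + tri(0)
= 26 + 25 + 24 + 23 + 22 + 21 + 20 + 19 + 18 + 17 + 16 + 15 + 14 + 13 + 12 + 11 + 10 + 9 + 8 + 7 + 6 + 5 + 4 + 3 + 2 + 1 + 0
= 351

351


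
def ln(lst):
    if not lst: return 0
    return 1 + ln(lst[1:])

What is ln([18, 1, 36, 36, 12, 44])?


ln([18, 1, 36, 36, 12, 44]) = 1 + ln([1, 36, 36, 12, 44])
ln([1, 36, 36, 12, 44]) = 1 + ln([36, 36, 12, 44])
ln([36, 36, 12, 44]) = 1 + ln([36, 12, 44])
ln([36, 12, 44]) = 1 + ln([12, 44])
ln([12, 44]) = 1 + ln([44])
ln([44]) = 1 + ln([])
ln([]) = 0  (base case)
Unwinding: 1 + 1 + 1 + 1 + 1 + 1 + 0 = 6

6


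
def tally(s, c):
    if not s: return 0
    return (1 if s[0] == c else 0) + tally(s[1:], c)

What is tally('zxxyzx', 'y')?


s[0]='z' != 'y' -> 0
s[0]='x' != 'y' -> 0
s[0]='x' != 'y' -> 0
s[0]='y' == 'y' -> 1
s[0]='z' != 'y' -> 0
s[0]='x' != 'y' -> 0
Sum: 0 + 0 + 0 + 1 + 0 + 0 = 1

1


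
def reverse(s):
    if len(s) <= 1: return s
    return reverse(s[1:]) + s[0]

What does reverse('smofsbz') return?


reverse('smofsbz') = reverse('mofsbz') + 's'
reverse('mofsbz') = reverse('ofsbz') + 'm'
reverse('ofsbz') = reverse('fsbz') + 'o'
reverse('fsbz') = reverse('sbz') + 'f'
reverse('sbz') = reverse('bz') + 's'
reverse('bz') = reverse('z') + 'b'
reverse('z') = 'z'  (base case)
Concatenating: 'z' + 'b' + 's' + 'f' + 'o' + 'm' + 's' = 'zbsfoms'

zbsfoms


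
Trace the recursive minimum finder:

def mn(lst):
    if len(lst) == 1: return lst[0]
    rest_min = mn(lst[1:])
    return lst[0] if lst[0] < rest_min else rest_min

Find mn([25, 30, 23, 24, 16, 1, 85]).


mn([25, 30, 23, 24, 16, 1, 85]): compare 25 with mn([30, 23, 24, 16, 1, 85])
mn([30, 23, 24, 16, 1, 85]): compare 30 with mn([23, 24, 16, 1, 85])
mn([23, 24, 16, 1, 85]): compare 23 with mn([24, 16, 1, 85])
mn([24, 16, 1, 85]): compare 24 with mn([16, 1, 85])
mn([16, 1, 85]): compare 16 with mn([1, 85])
mn([1, 85]): compare 1 with mn([85])
mn([85]) = 85  (base case)
Compare 1 with 85 -> 1
Compare 16 with 1 -> 1
Compare 24 with 1 -> 1
Compare 23 with 1 -> 1
Compare 30 with 1 -> 1
Compare 25 with 1 -> 1

1


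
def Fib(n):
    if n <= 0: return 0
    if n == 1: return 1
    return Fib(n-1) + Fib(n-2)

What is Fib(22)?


Computing Fib(22) bottom-up:
Fib(0) = 0
Fib(1) = 1
Fib(2) = Fib(1) + Fib(0) = 1 + 0 = 1
Fib(3) = Fib(2) + Fib(1) = 1 + 1 = 2
Fib(4) = Fib(3) + Fib(2) = 2 + 1 = 3
Fib(5) = Fib(4) + Fib(3) = 3 + 2 = 5
Fib(6) = Fib(5) + Fib(4) = 5 + 3 = 8
Fib(7) = Fib(6) + Fib(5) = 8 + 5 = 13
Fib(8) = Fib(7) + Fib(6) = 13 + 8 = 21
Fib(9) = Fib(8) + Fib(7) = 21 + 13 = 34
Fib(10) = Fib(9) + Fib(8) = 34 + 21 = 55
Fib(11) = Fib(10) + Fib(9) = 55 + 34 = 89
Fib(12) = Fib(11) + Fib(10) = 89 + 55 = 144
Fib(13) = Fib(12) + Fib(11) = 144 + 89 = 233
Fib(14) = Fib(13) + Fib(12) = 233 + 144 = 377
Fib(15) = Fib(14) + Fib(13) = 377 + 233 = 610
Fib(16) = Fib(15) + Fib(14) = 610 + 377 = 987
Fib(17) = Fib(16) + Fib(15) = 987 + 610 = 1597
Fib(18) = Fib(17) + Fib(16) = 1597 + 987 = 2584
Fib(19) = Fib(18) + Fib(17) = 2584 + 1597 = 4181
Fib(20) = Fib(19) + Fib(18) = 4181 + 2584 = 6765
Fib(21) = Fib(20) + Fib(19) = 6765 + 4181 = 10946
Fib(22) = Fib(21) + Fib(20) = 10946 + 6765 = 17711

17711


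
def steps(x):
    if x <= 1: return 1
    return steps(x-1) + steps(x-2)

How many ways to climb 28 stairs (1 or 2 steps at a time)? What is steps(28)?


Building up from base cases:
steps(0) = 1
steps(1) = 1
steps(2) = steps(1) + steps(0) = 1 + 1 = 2
steps(3) = steps(2) + steps(1) = 2 + 1 = 3
steps(4) = steps(3) + steps(2) = 3 + 2 = 5
steps(5) = steps(4) + steps(3) = 5 + 3 = 8
steps(6) = steps(5) + steps(4) = 8 + 5 = 13
steps(7) = steps(6) + steps(5) = 13 + 8 = 21
steps(8) = steps(7) + steps(6) = 21 + 13 = 34
steps(9) = steps(8) + steps(7) = 34 + 21 = 55
steps(10) = steps(9) + steps(8) = 55 + 34 = 89
steps(11) = steps(10) + steps(9) = 89 + 55 = 144
steps(12) = steps(11) + steps(10) = 144 + 89 = 233
steps(13) = steps(12) + steps(11) = 233 + 144 = 377
steps(14) = steps(13) + steps(12) = 377 + 233 = 610
steps(15) = steps(14) + steps(13) = 610 + 377 = 987
steps(16) = steps(15) + steps(14) = 987 + 610 = 1597
steps(17) = steps(16) + steps(15) = 1597 + 987 = 2584
steps(18) = steps(17) + steps(16) = 2584 + 1597 = 4181
steps(19) = steps(18) + steps(17) = 4181 + 2584 = 6765
steps(20) = steps(19) + steps(18) = 6765 + 4181 = 10946
steps(21) = steps(20) + steps(19) = 10946 + 6765 = 17711
steps(22) = steps(21) + steps(20) = 17711 + 10946 = 28657
steps(23) = steps(22) + steps(21) = 28657 + 17711 = 46368
steps(24) = steps(23) + steps(22) = 46368 + 28657 = 75025
steps(25) = steps(24) + steps(23) = 75025 + 46368 = 121393
steps(26) = steps(25) + steps(24) = 121393 + 75025 = 196418
steps(27) = steps(26) + steps(25) = 196418 + 121393 = 317811
steps(28) = steps(27) + steps(26) = 317811 + 196418 = 514229

514229


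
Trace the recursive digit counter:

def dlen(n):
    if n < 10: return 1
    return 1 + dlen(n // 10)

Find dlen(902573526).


dlen(902573526) = 1 + dlen(90257352)
dlen(90257352) = 1 + dlen(9025735)
dlen(9025735) = 1 + dlen(902573)
dlen(902573) = 1 + dlen(90257)
dlen(90257) = 1 + dlen(9025)
dlen(9025) = 1 + dlen(902)
dlen(902) = 1 + dlen(90)
dlen(90) = 1 + dlen(9)
dlen(9) = 1  (base case: 9 < 10)
Unwinding: 1 + 1 + 1 + 1 + 1 + 1 + 1 + 1 + 1 = 9

9


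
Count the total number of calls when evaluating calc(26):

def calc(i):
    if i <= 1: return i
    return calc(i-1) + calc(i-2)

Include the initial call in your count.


Let C(n) = total calls for calc(n)
C(0) = 1, C(1) = 1
C(2) = 1 + C(1) + C(0) = 1 + 1 + 1 = 3
C(3) = 1 + C(2) + C(1) = 1 + 3 + 1 = 5
C(4) = 1 + C(3) + C(2) = 1 + 5 + 3 = 9
C(5) = 1 + C(4) + C(3) = 1 + 9 + 5 = 15
C(6) = 1 + C(5) + C(4) = 1 + 15 + 9 = 25
C(7) = 1 + C(6) + C(5) = 1 + 25 + 15 = 41
C(8) = 1 + C(7) + C(6) = 1 + 41 + 25 = 67
C(9) = 1 + C(8) + C(7) = 1 + 67 + 41 = 109
C(10) = 1 + C(9) + C(8) = 1 + 109 + 67 = 177
C(11) = 1 + C(10) + C(9) = 1 + 177 + 109 = 287
C(12) = 1 + C(11) + C(10) = 1 + 287 + 177 = 465
C(13) = 1 + C(12) + C(11) = 1 + 465 + 287 = 753
C(14) = 1 + C(13) + C(12) = 1 + 753 + 465 = 1219
C(15) = 1 + C(14) + C(13) = 1 + 1219 + 753 = 1973
C(16) = 1 + C(15) + C(14) = 1 + 1973 + 1219 = 3193
C(17) = 1 + C(16) + C(15) = 1 + 3193 + 1973 = 5167
C(18) = 1 + C(17) + C(16) = 1 + 5167 + 3193 = 8361
C(19) = 1 + C(18) + C(17) = 1 + 8361 + 5167 = 13529
C(20) = 1 + C(19) + C(18) = 1 + 13529 + 8361 = 21891
C(21) = 1 + C(20) + C(19) = 1 + 21891 + 13529 = 35421
C(22) = 1 + C(21) + C(20) = 1 + 35421 + 21891 = 57313
C(23) = 1 + C(22) + C(21) = 1 + 57313 + 35421 = 92735
C(24) = 1 + C(23) + C(22) = 1 + 92735 + 57313 = 150049
C(25) = 1 + C(24) + C(23) = 1 + 150049 + 92735 = 242785
C(26) = 1 + C(25) + C(24) = 1 + 242785 + 150049 = 392835

392835


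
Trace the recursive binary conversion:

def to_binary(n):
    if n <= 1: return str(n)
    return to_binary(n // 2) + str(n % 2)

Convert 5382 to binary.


to_binary(5382) = to_binary(2691) + '0'
to_binary(2691) = to_binary(1345) + '1'
to_binary(1345) = to_binary(672) + '1'
to_binary(672) = to_binary(336) + '0'
to_binary(336) = to_binary(168) + '0'
to_binary(168) = to_binary(84) + '0'
to_binary(84) = to_binary(42) + '0'
to_binary(42) = to_binary(21) + '0'
to_binary(21) = to_binary(10) + '1'
to_binary(10) = to_binary(5) + '0'
to_binary(5) = to_binary(2) + '1'
to_binary(2) = to_binary(1) + '0'
to_binary(1) = '1'  (base case)
Concatenating: '1' + '0' + '1' + '0' + '1' + '0' + '0' + '0' + '0' + '0' + '1' + '1' + '0' = '1010100000110'

1010100000110


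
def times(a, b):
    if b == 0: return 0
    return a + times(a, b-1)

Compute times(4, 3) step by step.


times(4, 3) = 4 + times(4, 2)
times(4, 2) = 4 + times(4, 1)
times(4, 1) = 4 + times(4, 0)
times(4, 0) = 0  (base case)
Total: 4 + 4 + 4 + 0 = 12

12


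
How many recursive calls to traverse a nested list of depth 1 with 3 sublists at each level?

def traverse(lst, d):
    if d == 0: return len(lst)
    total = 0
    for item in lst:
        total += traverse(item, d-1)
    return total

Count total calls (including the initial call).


At depth 0 (root): 1 call
At depth 1: each of 1 parents calls traverse on 3 children = 3 calls
Total: 1 + 3 = 4

4


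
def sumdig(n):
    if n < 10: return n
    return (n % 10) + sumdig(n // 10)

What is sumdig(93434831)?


sumdig(93434831) = 1 + sumdig(9343483)
sumdig(9343483) = 3 + sumdig(934348)
sumdig(934348) = 8 + sumdig(93434)
sumdig(93434) = 4 + sumdig(9343)
sumdig(9343) = 3 + sumdig(934)
sumdig(934) = 4 + sumdig(93)
sumdig(93) = 3 + sumdig(9)
sumdig(9) = 9  (base case)
Total: 1 + 3 + 8 + 4 + 3 + 4 + 3 + 9 = 35

35


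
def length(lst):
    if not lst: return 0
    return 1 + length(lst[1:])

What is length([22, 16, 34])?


length([22, 16, 34]) = 1 + length([16, 34])
length([16, 34]) = 1 + length([34])
length([34]) = 1 + length([])
length([]) = 0  (base case)
Unwinding: 1 + 1 + 1 + 0 = 3

3


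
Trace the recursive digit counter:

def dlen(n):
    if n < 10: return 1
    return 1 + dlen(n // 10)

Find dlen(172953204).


dlen(172953204) = 1 + dlen(17295320)
dlen(17295320) = 1 + dlen(1729532)
dlen(1729532) = 1 + dlen(172953)
dlen(172953) = 1 + dlen(17295)
dlen(17295) = 1 + dlen(1729)
dlen(1729) = 1 + dlen(172)
dlen(172) = 1 + dlen(17)
dlen(17) = 1 + dlen(1)
dlen(1) = 1  (base case: 1 < 10)
Unwinding: 1 + 1 + 1 + 1 + 1 + 1 + 1 + 1 + 1 = 9

9


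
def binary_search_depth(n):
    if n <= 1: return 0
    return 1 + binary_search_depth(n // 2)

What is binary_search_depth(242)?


242 / 2 = 121
121 / 2 = 60
60 / 2 = 30
30 / 2 = 15
15 / 2 = 7
7 / 2 = 3
3 / 2 = 1
Reached 1 after 7 halvings

7


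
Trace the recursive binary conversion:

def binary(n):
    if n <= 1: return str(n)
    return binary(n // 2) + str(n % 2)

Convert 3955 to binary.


binary(3955) = binary(1977) + '1'
binary(1977) = binary(988) + '1'
binary(988) = binary(494) + '0'
binary(494) = binary(247) + '0'
binary(247) = binary(123) + '1'
binary(123) = binary(61) + '1'
binary(61) = binary(30) + '1'
binary(30) = binary(15) + '0'
binary(15) = binary(7) + '1'
binary(7) = binary(3) + '1'
binary(3) = binary(1) + '1'
binary(1) = '1'  (base case)
Concatenating: '1' + '1' + '1' + '1' + '0' + '1' + '1' + '1' + '0' + '0' + '1' + '1' = '111101110011'

111101110011


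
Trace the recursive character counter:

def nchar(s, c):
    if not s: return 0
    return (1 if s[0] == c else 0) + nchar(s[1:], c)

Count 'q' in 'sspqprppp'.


s[0]='s' != 'q' -> 0
s[0]='s' != 'q' -> 0
s[0]='p' != 'q' -> 0
s[0]='q' == 'q' -> 1
s[0]='p' != 'q' -> 0
s[0]='r' != 'q' -> 0
s[0]='p' != 'q' -> 0
s[0]='p' != 'q' -> 0
s[0]='p' != 'q' -> 0
Sum: 0 + 0 + 0 + 1 + 0 + 0 + 0 + 0 + 0 = 1

1


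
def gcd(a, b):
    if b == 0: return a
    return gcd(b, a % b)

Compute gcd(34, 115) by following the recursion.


gcd(34, 115) = gcd(115, 34)
gcd(115, 34) = gcd(34, 13)
gcd(34, 13) = gcd(13, 8)
gcd(13, 8) = gcd(8, 5)
gcd(8, 5) = gcd(5, 3)
gcd(5, 3) = gcd(3, 2)
gcd(3, 2) = gcd(2, 1)
gcd(2, 1) = gcd(1, 0)
gcd(1, 0) = 1  (base case)

1


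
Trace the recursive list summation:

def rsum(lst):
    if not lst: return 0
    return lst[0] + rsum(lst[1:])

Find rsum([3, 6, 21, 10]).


rsum([3, 6, 21, 10]) = 3 + rsum([6, 21, 10])
rsum([6, 21, 10]) = 6 + rsum([21, 10])
rsum([21, 10]) = 21 + rsum([10])
rsum([10]) = 10 + rsum([])
rsum([]) = 0  (base case)
Total: 3 + 6 + 21 + 10 + 0 = 40

40


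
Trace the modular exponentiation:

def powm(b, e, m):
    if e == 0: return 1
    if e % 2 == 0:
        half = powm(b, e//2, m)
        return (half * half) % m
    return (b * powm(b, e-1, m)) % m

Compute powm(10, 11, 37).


powm(10, 11, 37): e is odd, compute powm(10, 10, 37)
  powm(10, 10, 37): e is even, compute powm(10, 5, 37)
    powm(10, 5, 37): e is odd, compute powm(10, 4, 37)
      powm(10, 4, 37): e is even, compute powm(10, 2, 37)
        powm(10, 2, 37): e is even, compute powm(10, 1, 37)
          powm(10, 1, 37): e is odd, compute powm(10, 0, 37)
          powm(10, 0, 37) = 1
          (10 * 1) % 37 = 10
        half=10, (10*10) % 37 = 26
      half=26, (26*26) % 37 = 10
    (10 * 10) % 37 = 26
  half=26, (26*26) % 37 = 10
(10 * 10) % 37 = 26

26


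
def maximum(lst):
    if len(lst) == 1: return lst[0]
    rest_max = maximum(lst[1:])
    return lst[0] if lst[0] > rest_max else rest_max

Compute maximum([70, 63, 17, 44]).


maximum([70, 63, 17, 44]): compare 70 with maximum([63, 17, 44])
maximum([63, 17, 44]): compare 63 with maximum([17, 44])
maximum([17, 44]): compare 17 with maximum([44])
maximum([44]) = 44  (base case)
Compare 17 with 44 -> 44
Compare 63 with 44 -> 63
Compare 70 with 63 -> 70

70


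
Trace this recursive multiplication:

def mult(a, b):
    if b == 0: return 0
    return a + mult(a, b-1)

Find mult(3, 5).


mult(3, 5) = 3 + mult(3, 4)
mult(3, 4) = 3 + mult(3, 3)
mult(3, 3) = 3 + mult(3, 2)
mult(3, 2) = 3 + mult(3, 1)
mult(3, 1) = 3 + mult(3, 0)
mult(3, 0) = 0  (base case)
Total: 3 + 3 + 3 + 3 + 3 + 0 = 15

15


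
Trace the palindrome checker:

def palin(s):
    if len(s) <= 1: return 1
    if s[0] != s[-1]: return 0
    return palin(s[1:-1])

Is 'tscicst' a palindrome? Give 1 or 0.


palin('tscicst'): s[0]='t' == s[-1]='t' -> check palin('scics')
palin('scics'): s[0]='s' == s[-1]='s' -> check palin('cic')
palin('cic'): s[0]='c' == s[-1]='c' -> check palin('i')
palin('i'): len <= 1 -> return 1  (base case)
Result: 1 (palindrome)

1


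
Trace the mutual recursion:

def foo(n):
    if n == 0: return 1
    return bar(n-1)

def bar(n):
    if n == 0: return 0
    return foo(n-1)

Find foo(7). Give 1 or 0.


foo(7) = bar(6)
bar(6) = foo(5)
foo(5) = bar(4)
bar(4) = foo(3)
foo(3) = bar(2)
bar(2) = foo(1)
foo(1) = bar(0)
bar(0) = 0  (base case)
Result: 0

0


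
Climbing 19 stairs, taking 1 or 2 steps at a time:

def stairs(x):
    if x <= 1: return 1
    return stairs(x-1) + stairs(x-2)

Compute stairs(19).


Building up from base cases:
stairs(0) = 1
stairs(1) = 1
stairs(2) = stairs(1) + stairs(0) = 1 + 1 = 2
stairs(3) = stairs(2) + stairs(1) = 2 + 1 = 3
stairs(4) = stairs(3) + stairs(2) = 3 + 2 = 5
stairs(5) = stairs(4) + stairs(3) = 5 + 3 = 8
stairs(6) = stairs(5) + stairs(4) = 8 + 5 = 13
stairs(7) = stairs(6) + stairs(5) = 13 + 8 = 21
stairs(8) = stairs(7) + stairs(6) = 21 + 13 = 34
stairs(9) = stairs(8) + stairs(7) = 34 + 21 = 55
stairs(10) = stairs(9) + stairs(8) = 55 + 34 = 89
stairs(11) = stairs(10) + stairs(9) = 89 + 55 = 144
stairs(12) = stairs(11) + stairs(10) = 144 + 89 = 233
stairs(13) = stairs(12) + stairs(11) = 233 + 144 = 377
stairs(14) = stairs(13) + stairs(12) = 377 + 233 = 610
stairs(15) = stairs(14) + stairs(13) = 610 + 377 = 987
stairs(16) = stairs(15) + stairs(14) = 987 + 610 = 1597
stairs(17) = stairs(16) + stairs(15) = 1597 + 987 = 2584
stairs(18) = stairs(17) + stairs(16) = 2584 + 1597 = 4181
stairs(19) = stairs(18) + stairs(17) = 4181 + 2584 = 6765

6765


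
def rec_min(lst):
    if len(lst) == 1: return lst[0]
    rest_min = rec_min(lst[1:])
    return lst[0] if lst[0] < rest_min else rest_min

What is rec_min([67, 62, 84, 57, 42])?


rec_min([67, 62, 84, 57, 42]): compare 67 with rec_min([62, 84, 57, 42])
rec_min([62, 84, 57, 42]): compare 62 with rec_min([84, 57, 42])
rec_min([84, 57, 42]): compare 84 with rec_min([57, 42])
rec_min([57, 42]): compare 57 with rec_min([42])
rec_min([42]) = 42  (base case)
Compare 57 with 42 -> 42
Compare 84 with 42 -> 42
Compare 62 with 42 -> 42
Compare 67 with 42 -> 42

42


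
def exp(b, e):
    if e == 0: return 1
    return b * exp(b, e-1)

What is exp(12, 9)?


exp(12, 9)
= 12 * exp(12, 8)
= 12 * 12 * exp(12, 7)
= 12 * 12 * 12 * exp(12, 6)
= 12 * 12 * 12 * 12 * exp(12, 5)
= 12 * 12 * 12 * 12 * 12 * exp(12, 4)
= 12 * 12 * 12 * 12 * 12 * 12 * exp(12, 3)
= 12 * 12 * 12 * 12 * 12 * 12 * 12 * exp(12, 2)
= 12 * 12 * 12 * 12 * 12 * 12 * 12 * 12 * exp(12, 1)
= 12 * 12 * 12 * 12 * 12 * 12 * 12 * 12 * 12 * exp(12, 0)
= 12 * 12 * 12 * 12 * 12 * 12 * 12 * 12 * 12 * 1
= 5159780352

5159780352


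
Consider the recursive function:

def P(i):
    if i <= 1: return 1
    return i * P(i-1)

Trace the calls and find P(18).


P(18)
= 18 * P(17)
= 18 * 17 * P(16)
= 18 * 17 * 16 * P(15)
= 18 * 17 * 16 * 15 * P(14)
= 18 * 17 * 16 * 15 * 14 * P(13)
= 18 * 17 * 16 * 15 * 14 * 13 * P(12)
= 18 * 17 * 16 * 15 * 14 * 13 * 12 * P(11)
= 18 * 17 * 16 * 15 * 14 * 13 * 12 * 11 * P(10)
= 18 * 17 * 16 * 15 * 14 * 13 * 12 * 11 * 10 * P(9)
= 18 * 17 * 16 * 15 * 14 * 13 * 12 * 11 * 10 * 9 * P(8)
= 18 * 17 * 16 * 15 * 14 * 13 * 12 * 11 * 10 * 9 * 8 * P(7)
= 18 * 17 * 16 * 15 * 14 * 13 * 12 * 11 * 10 * 9 * 8 * 7 * P(6)
= 18 * 17 * 16 * 15 * 14 * 13 * 12 * 11 * 10 * 9 * 8 * 7 * 6 * P(5)
= 18 * 17 * 16 * 15 * 14 * 13 * 12 * 11 * 10 * 9 * 8 * 7 * 6 * 5 * P(4)
= 18 * 17 * 16 * 15 * 14 * 13 * 12 * 11 * 10 * 9 * 8 * 7 * 6 * 5 * 4 * P(3)
= 18 * 17 * 16 * 15 * 14 * 13 * 12 * 11 * 10 * 9 * 8 * 7 * 6 * 5 * 4 * 3 * P(2)
= 18 * 17 * 16 * 15 * 14 * 13 * 12 * 11 * 10 * 9 * 8 * 7 * 6 * 5 * 4 * 3 * 2 * P(1)
= 18 * 17 * 16 * 15 * 14 * 13 * 12 * 11 * 10 * 9 * 8 * 7 * 6 * 5 * 4 * 3 * 2 * 1
= 6402373705728000

6402373705728000


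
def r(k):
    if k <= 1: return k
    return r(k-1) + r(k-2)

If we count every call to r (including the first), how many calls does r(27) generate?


Let C(n) = total calls for r(n)
C(0) = 1, C(1) = 1
C(2) = 1 + C(1) + C(0) = 1 + 1 + 1 = 3
C(3) = 1 + C(2) + C(1) = 1 + 3 + 1 = 5
C(4) = 1 + C(3) + C(2) = 1 + 5 + 3 = 9
C(5) = 1 + C(4) + C(3) = 1 + 9 + 5 = 15
C(6) = 1 + C(5) + C(4) = 1 + 15 + 9 = 25
C(7) = 1 + C(6) + C(5) = 1 + 25 + 15 = 41
C(8) = 1 + C(7) + C(6) = 1 + 41 + 25 = 67
C(9) = 1 + C(8) + C(7) = 1 + 67 + 41 = 109
C(10) = 1 + C(9) + C(8) = 1 + 109 + 67 = 177
C(11) = 1 + C(10) + C(9) = 1 + 177 + 109 = 287
C(12) = 1 + C(11) + C(10) = 1 + 287 + 177 = 465
C(13) = 1 + C(12) + C(11) = 1 + 465 + 287 = 753
C(14) = 1 + C(13) + C(12) = 1 + 753 + 465 = 1219
C(15) = 1 + C(14) + C(13) = 1 + 1219 + 753 = 1973
C(16) = 1 + C(15) + C(14) = 1 + 1973 + 1219 = 3193
C(17) = 1 + C(16) + C(15) = 1 + 3193 + 1973 = 5167
C(18) = 1 + C(17) + C(16) = 1 + 5167 + 3193 = 8361
C(19) = 1 + C(18) + C(17) = 1 + 8361 + 5167 = 13529
C(20) = 1 + C(19) + C(18) = 1 + 13529 + 8361 = 21891
C(21) = 1 + C(20) + C(19) = 1 + 21891 + 13529 = 35421
C(22) = 1 + C(21) + C(20) = 1 + 35421 + 21891 = 57313
C(23) = 1 + C(22) + C(21) = 1 + 57313 + 35421 = 92735
C(24) = 1 + C(23) + C(22) = 1 + 92735 + 57313 = 150049
C(25) = 1 + C(24) + C(23) = 1 + 150049 + 92735 = 242785
C(26) = 1 + C(25) + C(24) = 1 + 242785 + 150049 = 392835
C(27) = 1 + C(26) + C(25) = 1 + 392835 + 242785 = 635621

635621


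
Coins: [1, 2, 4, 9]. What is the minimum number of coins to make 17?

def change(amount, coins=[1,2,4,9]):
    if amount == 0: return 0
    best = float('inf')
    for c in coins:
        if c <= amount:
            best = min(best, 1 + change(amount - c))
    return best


Building up with DP:
change(0) = 0
change(1) = min(1+change(0)=1+0=1) = 1
change(2) = min(1+change(1)=1+1=2, 1+change(0)=1+0=1) = 1
change(3) = min(1+change(2)=1+1=2, 1+change(1)=1+1=2) = 2
change(4) = min(1+change(3)=1+2=3, 1+change(2)=1+1=2, 1+change(0)=1+0=1) = 1
change(5) = min(1+change(4)=1+1=2, 1+change(3)=1+2=3, 1+change(1)=1+1=2) = 2
change(6) = min(1+change(5)=1+2=3, 1+change(4)=1+1=2, 1+change(2)=1+1=2) = 2
change(7) = min(1+change(6)=1+2=3, 1+change(5)=1+2=3, 1+change(3)=1+2=3) = 3
change(8) = min(1+change(7)=1+3=4, 1+change(6)=1+2=3, 1+change(4)=1+1=2) = 2
change(9) = min(1+change(8)=1+2=3, 1+change(7)=1+3=4, 1+change(5)=1+2=3, 1+change(0)=1+0=1) = 1
change(10) = min(1+change(9)=1+1=2, 1+change(8)=1+2=3, 1+change(6)=1+2=3, 1+change(1)=1+1=2) = 2
change(11) = min(1+change(10)=1+2=3, 1+change(9)=1+1=2, 1+change(7)=1+3=4, 1+change(2)=1+1=2) = 2
change(12) = min(1+change(11)=1+2=3, 1+change(10)=1+2=3, 1+change(8)=1+2=3, 1+change(3)=1+2=3) = 3
change(13) = min(1+change(12)=1+3=4, 1+change(11)=1+2=3, 1+change(9)=1+1=2, 1+change(4)=1+1=2) = 2
change(14) = min(1+change(13)=1+2=3, 1+change(12)=1+3=4, 1+change(10)=1+2=3, 1+change(5)=1+2=3) = 3
change(15) = min(1+change(14)=1+3=4, 1+change(13)=1+2=3, 1+change(11)=1+2=3, 1+change(6)=1+2=3) = 3
change(16) = min(1+change(15)=1+3=4, 1+change(14)=1+3=4, 1+change(12)=1+3=4, 1+change(7)=1+3=4) = 4
change(17) = min(1+change(16)=1+4=5, 1+change(15)=1+3=4, 1+change(13)=1+2=3, 1+change(8)=1+2=3) = 3

3


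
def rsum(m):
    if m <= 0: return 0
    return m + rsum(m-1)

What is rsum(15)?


rsum(15)
= 15 + 14 + 13 + 12 + 11 + 10 + 9 + 8 + 7 + 6 + 5 + 4 + 3 + 2 + 1 + rsum(0)
= 15 + 14 + 13 + 12 + 11 + 10 + 9 + 8 + 7 + 6 + 5 + 4 + 3 + 2 + 1 + 0
= 120

120


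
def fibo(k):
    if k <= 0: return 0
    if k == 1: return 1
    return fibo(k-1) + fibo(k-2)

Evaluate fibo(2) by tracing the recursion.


Computing fibo(2) bottom-up:
fibo(0) = 0
fibo(1) = 1
fibo(2) = fibo(1) + fibo(0) = 1 + 0 = 1

1


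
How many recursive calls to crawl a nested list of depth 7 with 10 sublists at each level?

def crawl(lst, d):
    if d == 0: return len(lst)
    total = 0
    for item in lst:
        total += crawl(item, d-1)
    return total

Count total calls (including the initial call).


At depth 0 (root): 1 call
At depth 1: each of 1 parents calls crawl on 10 children = 10 calls
At depth 2: each of 10 parents calls crawl on 10 children = 100 calls
At depth 3: each of 100 parents calls crawl on 10 children = 1000 calls
At depth 4: each of 1000 parents calls crawl on 10 children = 10000 calls
At depth 5: each of 10000 parents calls crawl on 10 children = 100000 calls
At depth 6: each of 100000 parents calls crawl on 10 children = 1000000 calls
At depth 7: each of 1000000 parents calls crawl on 10 children = 10000000 calls
Total: 1 + 10 + 100 + 1000 + 10000 + 100000 + 1000000 + 10000000 = 11111111

11111111


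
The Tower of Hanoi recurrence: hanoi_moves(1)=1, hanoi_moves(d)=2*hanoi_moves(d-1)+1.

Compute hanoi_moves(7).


hanoi_moves(7) = 2 * hanoi_moves(6) + 1
hanoi_moves(6) = 2 * hanoi_moves(5) + 1
hanoi_moves(5) = 2 * hanoi_moves(4) + 1
hanoi_moves(4) = 2 * hanoi_moves(3) + 1
hanoi_moves(3) = 2 * hanoi_moves(2) + 1
hanoi_moves(2) = 2 * hanoi_moves(1) + 1
hanoi_moves(1) = 1  (base case)
hanoi_moves(2) = 2 * 1 + 1 = 3
hanoi_moves(3) = 2 * 3 + 1 = 7
hanoi_moves(4) = 2 * 7 + 1 = 15
hanoi_moves(5) = 2 * 15 + 1 = 31
hanoi_moves(6) = 2 * 31 + 1 = 63
hanoi_moves(7) = 2 * 63 + 1 = 127

127


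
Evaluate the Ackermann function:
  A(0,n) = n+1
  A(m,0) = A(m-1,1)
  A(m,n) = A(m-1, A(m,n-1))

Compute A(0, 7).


A(0, 7) = 8
Result: A(0, 7) = 8

8


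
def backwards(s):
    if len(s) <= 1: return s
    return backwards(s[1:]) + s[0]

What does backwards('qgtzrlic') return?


backwards('qgtzrlic') = backwards('gtzrlic') + 'q'
backwards('gtzrlic') = backwards('tzrlic') + 'g'
backwards('tzrlic') = backwards('zrlic') + 't'
backwards('zrlic') = backwards('rlic') + 'z'
backwards('rlic') = backwards('lic') + 'r'
backwards('lic') = backwards('ic') + 'l'
backwards('ic') = backwards('c') + 'i'
backwards('c') = 'c'  (base case)
Concatenating: 'c' + 'i' + 'l' + 'r' + 'z' + 't' + 'g' + 'q' = 'cilrztgq'

cilrztgq


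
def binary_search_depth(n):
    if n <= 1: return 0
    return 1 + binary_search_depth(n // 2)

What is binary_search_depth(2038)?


2038 / 2 = 1019
1019 / 2 = 509
509 / 2 = 254
254 / 2 = 127
127 / 2 = 63
63 / 2 = 31
31 / 2 = 15
15 / 2 = 7
7 / 2 = 3
3 / 2 = 1
Reached 1 after 10 halvings

10


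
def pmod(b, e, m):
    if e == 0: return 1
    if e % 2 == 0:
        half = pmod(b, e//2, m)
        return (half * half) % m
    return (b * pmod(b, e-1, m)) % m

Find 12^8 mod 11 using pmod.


pmod(12, 8, 11): e is even, compute pmod(12, 4, 11)
  pmod(12, 4, 11): e is even, compute pmod(12, 2, 11)
    pmod(12, 2, 11): e is even, compute pmod(12, 1, 11)
      pmod(12, 1, 11): e is odd, compute pmod(12, 0, 11)
        pmod(12, 0, 11) = 1
      (12 * 1) % 11 = 1
    half=1, (1*1) % 11 = 1
  half=1, (1*1) % 11 = 1
half=1, (1*1) % 11 = 1

1


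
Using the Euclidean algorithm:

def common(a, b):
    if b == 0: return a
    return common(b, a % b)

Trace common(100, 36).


common(100, 36) = common(36, 28)
common(36, 28) = common(28, 8)
common(28, 8) = common(8, 4)
common(8, 4) = common(4, 0)
common(4, 0) = 4  (base case)

4


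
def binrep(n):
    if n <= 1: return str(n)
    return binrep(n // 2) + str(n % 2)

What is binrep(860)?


binrep(860) = binrep(430) + '0'
binrep(430) = binrep(215) + '0'
binrep(215) = binrep(107) + '1'
binrep(107) = binrep(53) + '1'
binrep(53) = binrep(26) + '1'
binrep(26) = binrep(13) + '0'
binrep(13) = binrep(6) + '1'
binrep(6) = binrep(3) + '0'
binrep(3) = binrep(1) + '1'
binrep(1) = '1'  (base case)
Concatenating: '1' + '1' + '0' + '1' + '0' + '1' + '1' + '1' + '0' + '0' = '1101011100'

1101011100


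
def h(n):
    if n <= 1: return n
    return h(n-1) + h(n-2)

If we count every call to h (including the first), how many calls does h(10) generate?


Let C(n) = total calls for h(n)
C(0) = 1, C(1) = 1
C(2) = 1 + C(1) + C(0) = 1 + 1 + 1 = 3
C(3) = 1 + C(2) + C(1) = 1 + 3 + 1 = 5
C(4) = 1 + C(3) + C(2) = 1 + 5 + 3 = 9
C(5) = 1 + C(4) + C(3) = 1 + 9 + 5 = 15
C(6) = 1 + C(5) + C(4) = 1 + 15 + 9 = 25
C(7) = 1 + C(6) + C(5) = 1 + 25 + 15 = 41
C(8) = 1 + C(7) + C(6) = 1 + 41 + 25 = 67
C(9) = 1 + C(8) + C(7) = 1 + 67 + 41 = 109
C(10) = 1 + C(9) + C(8) = 1 + 109 + 67 = 177

177


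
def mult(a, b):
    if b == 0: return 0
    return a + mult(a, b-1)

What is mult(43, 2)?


mult(43, 2) = 43 + mult(43, 1)
mult(43, 1) = 43 + mult(43, 0)
mult(43, 0) = 0  (base case)
Total: 43 + 43 + 0 = 86

86


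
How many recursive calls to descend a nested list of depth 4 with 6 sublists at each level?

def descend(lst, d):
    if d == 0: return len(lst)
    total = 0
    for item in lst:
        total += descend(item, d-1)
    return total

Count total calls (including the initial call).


At depth 0 (root): 1 call
At depth 1: each of 1 parents calls descend on 6 children = 6 calls
At depth 2: each of 6 parents calls descend on 6 children = 36 calls
At depth 3: each of 36 parents calls descend on 6 children = 216 calls
At depth 4: each of 216 parents calls descend on 6 children = 1296 calls
Total: 1 + 6 + 36 + 216 + 1296 = 1555

1555


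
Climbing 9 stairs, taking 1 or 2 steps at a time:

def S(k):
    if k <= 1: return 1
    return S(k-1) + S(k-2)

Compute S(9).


Building up from base cases:
S(0) = 1
S(1) = 1
S(2) = S(1) + S(0) = 1 + 1 = 2
S(3) = S(2) + S(1) = 2 + 1 = 3
S(4) = S(3) + S(2) = 3 + 2 = 5
S(5) = S(4) + S(3) = 5 + 3 = 8
S(6) = S(5) + S(4) = 8 + 5 = 13
S(7) = S(6) + S(5) = 13 + 8 = 21
S(8) = S(7) + S(6) = 21 + 13 = 34
S(9) = S(8) + S(7) = 34 + 21 = 55

55


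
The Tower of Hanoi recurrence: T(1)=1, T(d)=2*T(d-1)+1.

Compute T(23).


T(23) = 2 * T(22) + 1
T(22) = 2 * T(21) + 1
T(21) = 2 * T(20) + 1
T(20) = 2 * T(19) + 1
T(19) = 2 * T(18) + 1
T(18) = 2 * T(17) + 1
T(17) = 2 * T(16) + 1
T(16) = 2 * T(15) + 1
T(15) = 2 * T(14) + 1
T(14) = 2 * T(13) + 1
T(13) = 2 * T(12) + 1
T(12) = 2 * T(11) + 1
T(11) = 2 * T(10) + 1
T(10) = 2 * T(9) + 1
T(9) = 2 * T(8) + 1
T(8) = 2 * T(7) + 1
T(7) = 2 * T(6) + 1
T(6) = 2 * T(5) + 1
T(5) = 2 * T(4) + 1
T(4) = 2 * T(3) + 1
T(3) = 2 * T(2) + 1
T(2) = 2 * T(1) + 1
T(1) = 1  (base case)
T(2) = 2 * 1 + 1 = 3
T(3) = 2 * 3 + 1 = 7
T(4) = 2 * 7 + 1 = 15
T(5) = 2 * 15 + 1 = 31
T(6) = 2 * 31 + 1 = 63
T(7) = 2 * 63 + 1 = 127
T(8) = 2 * 127 + 1 = 255
T(9) = 2 * 255 + 1 = 511
T(10) = 2 * 511 + 1 = 1023
T(11) = 2 * 1023 + 1 = 2047
T(12) = 2 * 2047 + 1 = 4095
T(13) = 2 * 4095 + 1 = 8191
T(14) = 2 * 8191 + 1 = 16383
T(15) = 2 * 16383 + 1 = 32767
T(16) = 2 * 32767 + 1 = 65535
T(17) = 2 * 65535 + 1 = 131071
T(18) = 2 * 131071 + 1 = 262143
T(19) = 2 * 262143 + 1 = 524287
T(20) = 2 * 524287 + 1 = 1048575
T(21) = 2 * 1048575 + 1 = 2097151
T(22) = 2 * 2097151 + 1 = 4194303
T(23) = 2 * 4194303 + 1 = 8388607

8388607


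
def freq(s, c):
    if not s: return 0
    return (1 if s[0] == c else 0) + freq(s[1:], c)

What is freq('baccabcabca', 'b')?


s[0]='b' == 'b' -> 1
s[0]='a' != 'b' -> 0
s[0]='c' != 'b' -> 0
s[0]='c' != 'b' -> 0
s[0]='a' != 'b' -> 0
s[0]='b' == 'b' -> 1
s[0]='c' != 'b' -> 0
s[0]='a' != 'b' -> 0
s[0]='b' == 'b' -> 1
s[0]='c' != 'b' -> 0
s[0]='a' != 'b' -> 0
Sum: 1 + 0 + 0 + 0 + 0 + 1 + 0 + 0 + 1 + 0 + 0 = 3

3


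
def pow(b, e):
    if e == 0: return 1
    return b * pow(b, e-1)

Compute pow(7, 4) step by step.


pow(7, 4)
= 7 * pow(7, 3)
= 7 * 7 * pow(7, 2)
= 7 * 7 * 7 * pow(7, 1)
= 7 * 7 * 7 * 7 * pow(7, 0)
= 7 * 7 * 7 * 7 * 1
= 2401

2401


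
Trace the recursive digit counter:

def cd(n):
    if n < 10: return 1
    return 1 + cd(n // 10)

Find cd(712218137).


cd(712218137) = 1 + cd(71221813)
cd(71221813) = 1 + cd(7122181)
cd(7122181) = 1 + cd(712218)
cd(712218) = 1 + cd(71221)
cd(71221) = 1 + cd(7122)
cd(7122) = 1 + cd(712)
cd(712) = 1 + cd(71)
cd(71) = 1 + cd(7)
cd(7) = 1  (base case: 7 < 10)
Unwinding: 1 + 1 + 1 + 1 + 1 + 1 + 1 + 1 + 1 = 9

9


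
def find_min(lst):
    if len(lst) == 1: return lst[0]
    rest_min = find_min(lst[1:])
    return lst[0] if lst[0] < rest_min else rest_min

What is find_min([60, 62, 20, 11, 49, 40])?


find_min([60, 62, 20, 11, 49, 40]): compare 60 with find_min([62, 20, 11, 49, 40])
find_min([62, 20, 11, 49, 40]): compare 62 with find_min([20, 11, 49, 40])
find_min([20, 11, 49, 40]): compare 20 with find_min([11, 49, 40])
find_min([11, 49, 40]): compare 11 with find_min([49, 40])
find_min([49, 40]): compare 49 with find_min([40])
find_min([40]) = 40  (base case)
Compare 49 with 40 -> 40
Compare 11 with 40 -> 11
Compare 20 with 11 -> 11
Compare 62 with 11 -> 11
Compare 60 with 11 -> 11

11


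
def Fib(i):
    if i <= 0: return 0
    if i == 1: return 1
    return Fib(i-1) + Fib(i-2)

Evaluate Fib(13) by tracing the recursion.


Computing Fib(13) bottom-up:
Fib(0) = 0
Fib(1) = 1
Fib(2) = Fib(1) + Fib(0) = 1 + 0 = 1
Fib(3) = Fib(2) + Fib(1) = 1 + 1 = 2
Fib(4) = Fib(3) + Fib(2) = 2 + 1 = 3
Fib(5) = Fib(4) + Fib(3) = 3 + 2 = 5
Fib(6) = Fib(5) + Fib(4) = 5 + 3 = 8
Fib(7) = Fib(6) + Fib(5) = 8 + 5 = 13
Fib(8) = Fib(7) + Fib(6) = 13 + 8 = 21
Fib(9) = Fib(8) + Fib(7) = 21 + 13 = 34
Fib(10) = Fib(9) + Fib(8) = 34 + 21 = 55
Fib(11) = Fib(10) + Fib(9) = 55 + 34 = 89
Fib(12) = Fib(11) + Fib(10) = 89 + 55 = 144
Fib(13) = Fib(12) + Fib(11) = 144 + 89 = 233

233


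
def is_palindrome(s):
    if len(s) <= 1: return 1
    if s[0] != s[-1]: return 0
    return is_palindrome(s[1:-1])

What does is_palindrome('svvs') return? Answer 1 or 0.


is_palindrome('svvs'): s[0]='s' == s[-1]='s' -> check is_palindrome('vv')
is_palindrome('vv'): s[0]='v' == s[-1]='v' -> check is_palindrome('')
is_palindrome(''): len <= 1 -> return 1  (base case)
Result: 1 (palindrome)

1


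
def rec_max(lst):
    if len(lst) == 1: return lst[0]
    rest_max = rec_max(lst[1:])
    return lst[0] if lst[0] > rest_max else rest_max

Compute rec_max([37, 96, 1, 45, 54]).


rec_max([37, 96, 1, 45, 54]): compare 37 with rec_max([96, 1, 45, 54])
rec_max([96, 1, 45, 54]): compare 96 with rec_max([1, 45, 54])
rec_max([1, 45, 54]): compare 1 with rec_max([45, 54])
rec_max([45, 54]): compare 45 with rec_max([54])
rec_max([54]) = 54  (base case)
Compare 45 with 54 -> 54
Compare 1 with 54 -> 54
Compare 96 with 54 -> 96
Compare 37 with 96 -> 96

96


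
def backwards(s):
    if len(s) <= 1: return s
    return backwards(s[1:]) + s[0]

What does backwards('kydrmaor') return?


backwards('kydrmaor') = backwards('ydrmaor') + 'k'
backwards('ydrmaor') = backwards('drmaor') + 'y'
backwards('drmaor') = backwards('rmaor') + 'd'
backwards('rmaor') = backwards('maor') + 'r'
backwards('maor') = backwards('aor') + 'm'
backwards('aor') = backwards('or') + 'a'
backwards('or') = backwards('r') + 'o'
backwards('r') = 'r'  (base case)
Concatenating: 'r' + 'o' + 'a' + 'm' + 'r' + 'd' + 'y' + 'k' = 'roamrdyk'

roamrdyk


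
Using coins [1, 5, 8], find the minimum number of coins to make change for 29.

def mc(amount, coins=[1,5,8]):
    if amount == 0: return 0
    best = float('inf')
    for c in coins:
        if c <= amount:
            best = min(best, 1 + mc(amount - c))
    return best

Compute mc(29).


Building up with DP:
mc(0) = 0
mc(1) = min(1+mc(0)=1+0=1) = 1
mc(2) = min(1+mc(1)=1+1=2) = 2
mc(3) = min(1+mc(2)=1+2=3) = 3
mc(4) = min(1+mc(3)=1+3=4) = 4
mc(5) = min(1+mc(4)=1+4=5, 1+mc(0)=1+0=1) = 1
mc(6) = min(1+mc(5)=1+1=2, 1+mc(1)=1+1=2) = 2
mc(7) = min(1+mc(6)=1+2=3, 1+mc(2)=1+2=3) = 3
mc(8) = min(1+mc(7)=1+3=4, 1+mc(3)=1+3=4, 1+mc(0)=1+0=1) = 1
mc(9) = min(1+mc(8)=1+1=2, 1+mc(4)=1+4=5, 1+mc(1)=1+1=2) = 2
mc(10) = min(1+mc(9)=1+2=3, 1+mc(5)=1+1=2, 1+mc(2)=1+2=3) = 2
mc(11) = min(1+mc(10)=1+2=3, 1+mc(6)=1+2=3, 1+mc(3)=1+3=4) = 3
mc(12) = min(1+mc(11)=1+3=4, 1+mc(7)=1+3=4, 1+mc(4)=1+4=5) = 4
mc(13) = min(1+mc(12)=1+4=5, 1+mc(8)=1+1=2, 1+mc(5)=1+1=2) = 2
mc(14) = min(1+mc(13)=1+2=3, 1+mc(9)=1+2=3, 1+mc(6)=1+2=3) = 3
mc(15) = min(1+mc(14)=1+3=4, 1+mc(10)=1+2=3, 1+mc(7)=1+3=4) = 3
mc(16) = min(1+mc(15)=1+3=4, 1+mc(11)=1+3=4, 1+mc(8)=1+1=2) = 2
mc(17) = min(1+mc(16)=1+2=3, 1+mc(12)=1+4=5, 1+mc(9)=1+2=3) = 3
mc(18) = min(1+mc(17)=1+3=4, 1+mc(13)=1+2=3, 1+mc(10)=1+2=3) = 3
mc(19) = min(1+mc(18)=1+3=4, 1+mc(14)=1+3=4, 1+mc(11)=1+3=4) = 4
mc(20) = min(1+mc(19)=1+4=5, 1+mc(15)=1+3=4, 1+mc(12)=1+4=5) = 4
mc(21) = min(1+mc(20)=1+4=5, 1+mc(16)=1+2=3, 1+mc(13)=1+2=3) = 3
mc(22) = min(1+mc(21)=1+3=4, 1+mc(17)=1+3=4, 1+mc(14)=1+3=4) = 4
mc(23) = min(1+mc(22)=1+4=5, 1+mc(18)=1+3=4, 1+mc(15)=1+3=4) = 4
mc(24) = min(1+mc(23)=1+4=5, 1+mc(19)=1+4=5, 1+mc(16)=1+2=3) = 3
mc(25) = min(1+mc(24)=1+3=4, 1+mc(20)=1+4=5, 1+mc(17)=1+3=4) = 4
mc(26) = min(1+mc(25)=1+4=5, 1+mc(21)=1+3=4, 1+mc(18)=1+3=4) = 4
mc(27) = min(1+mc(26)=1+4=5, 1+mc(22)=1+4=5, 1+mc(19)=1+4=5) = 5
mc(28) = min(1+mc(27)=1+5=6, 1+mc(23)=1+4=5, 1+mc(20)=1+4=5) = 5
mc(29) = min(1+mc(28)=1+5=6, 1+mc(24)=1+3=4, 1+mc(21)=1+3=4) = 4

4


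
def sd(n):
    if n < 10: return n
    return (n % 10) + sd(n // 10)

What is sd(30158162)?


sd(30158162) = 2 + sd(3015816)
sd(3015816) = 6 + sd(301581)
sd(301581) = 1 + sd(30158)
sd(30158) = 8 + sd(3015)
sd(3015) = 5 + sd(301)
sd(301) = 1 + sd(30)
sd(30) = 0 + sd(3)
sd(3) = 3  (base case)
Total: 2 + 6 + 1 + 8 + 5 + 1 + 0 + 3 = 26

26


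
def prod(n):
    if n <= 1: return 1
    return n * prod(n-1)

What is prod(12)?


prod(12)
= 12 * prod(11)
= 12 * 11 * prod(10)
= 12 * 11 * 10 * prod(9)
= 12 * 11 * 10 * 9 * prod(8)
= 12 * 11 * 10 * 9 * 8 * prod(7)
= 12 * 11 * 10 * 9 * 8 * 7 * prod(6)
= 12 * 11 * 10 * 9 * 8 * 7 * 6 * prod(5)
= 12 * 11 * 10 * 9 * 8 * 7 * 6 * 5 * prod(4)
= 12 * 11 * 10 * 9 * 8 * 7 * 6 * 5 * 4 * prod(3)
= 12 * 11 * 10 * 9 * 8 * 7 * 6 * 5 * 4 * 3 * prod(2)
= 12 * 11 * 10 * 9 * 8 * 7 * 6 * 5 * 4 * 3 * 2 * prod(1)
= 12 * 11 * 10 * 9 * 8 * 7 * 6 * 5 * 4 * 3 * 2 * 1
= 479001600

479001600


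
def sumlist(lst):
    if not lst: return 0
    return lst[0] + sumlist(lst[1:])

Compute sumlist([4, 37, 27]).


sumlist([4, 37, 27]) = 4 + sumlist([37, 27])
sumlist([37, 27]) = 37 + sumlist([27])
sumlist([27]) = 27 + sumlist([])
sumlist([]) = 0  (base case)
Total: 4 + 37 + 27 + 0 = 68

68


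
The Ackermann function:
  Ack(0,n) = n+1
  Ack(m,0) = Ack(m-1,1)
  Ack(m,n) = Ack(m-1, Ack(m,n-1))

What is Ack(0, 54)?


Ack(0, 54) = 55
Result: Ack(0, 54) = 55

55


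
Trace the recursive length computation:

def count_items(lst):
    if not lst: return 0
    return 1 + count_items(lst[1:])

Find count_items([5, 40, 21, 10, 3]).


count_items([5, 40, 21, 10, 3]) = 1 + count_items([40, 21, 10, 3])
count_items([40, 21, 10, 3]) = 1 + count_items([21, 10, 3])
count_items([21, 10, 3]) = 1 + count_items([10, 3])
count_items([10, 3]) = 1 + count_items([3])
count_items([3]) = 1 + count_items([])
count_items([]) = 0  (base case)
Unwinding: 1 + 1 + 1 + 1 + 1 + 0 = 5

5


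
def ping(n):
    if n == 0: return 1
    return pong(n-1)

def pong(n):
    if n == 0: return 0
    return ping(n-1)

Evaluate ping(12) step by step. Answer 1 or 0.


ping(12) = pong(11)
pong(11) = ping(10)
ping(10) = pong(9)
pong(9) = ping(8)
ping(8) = pong(7)
pong(7) = ping(6)
ping(6) = pong(5)
pong(5) = ping(4)
ping(4) = pong(3)
pong(3) = ping(2)
ping(2) = pong(1)
pong(1) = ping(0)
ping(0) = 1  (base case)
Result: 1

1


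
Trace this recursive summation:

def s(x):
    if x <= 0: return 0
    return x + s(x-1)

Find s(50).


s(50)
= 50 + 49 + 48 + 47 + 46 + 45 + 44 + 43 + 42 + 41 + 40 + 39 + 38 + 37 + 36 + 35 + 34 + 33 + 32 + 31 + 30 + 29 + 28 + 27 + 26 + 25 + 24 + 23 + 22 + 21 + 20 + 19 + 18 + 17 + 16 + 15 + 14 + 13 + 12 + 11 + 10 + 9 + 8 + 7 + 6 + 5 + 4 + 3 + 2 + 1 + s(0)
= 50 + 49 + 48 + 47 + 46 + 45 + 44 + 43 + 42 + 41 + 40 + 39 + 38 + 37 + 36 + 35 + 34 + 33 + 32 + 31 + 30 + 29 + 28 + 27 + 26 + 25 + 24 + 23 + 22 + 21 + 20 + 19 + 18 + 17 + 16 + 15 + 14 + 13 + 12 + 11 + 10 + 9 + 8 + 7 + 6 + 5 + 4 + 3 + 2 + 1 + 0
= 1275

1275


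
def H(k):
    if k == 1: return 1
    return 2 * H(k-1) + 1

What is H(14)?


H(14) = 2 * H(13) + 1
H(13) = 2 * H(12) + 1
H(12) = 2 * H(11) + 1
H(11) = 2 * H(10) + 1
H(10) = 2 * H(9) + 1
H(9) = 2 * H(8) + 1
H(8) = 2 * H(7) + 1
H(7) = 2 * H(6) + 1
H(6) = 2 * H(5) + 1
H(5) = 2 * H(4) + 1
H(4) = 2 * H(3) + 1
H(3) = 2 * H(2) + 1
H(2) = 2 * H(1) + 1
H(1) = 1  (base case)
H(2) = 2 * 1 + 1 = 3
H(3) = 2 * 3 + 1 = 7
H(4) = 2 * 7 + 1 = 15
H(5) = 2 * 15 + 1 = 31
H(6) = 2 * 31 + 1 = 63
H(7) = 2 * 63 + 1 = 127
H(8) = 2 * 127 + 1 = 255
H(9) = 2 * 255 + 1 = 511
H(10) = 2 * 511 + 1 = 1023
H(11) = 2 * 1023 + 1 = 2047
H(12) = 2 * 2047 + 1 = 4095
H(13) = 2 * 4095 + 1 = 8191
H(14) = 2 * 8191 + 1 = 16383

16383


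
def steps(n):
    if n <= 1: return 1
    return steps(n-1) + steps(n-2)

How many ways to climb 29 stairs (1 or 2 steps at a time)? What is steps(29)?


Building up from base cases:
steps(0) = 1
steps(1) = 1
steps(2) = steps(1) + steps(0) = 1 + 1 = 2
steps(3) = steps(2) + steps(1) = 2 + 1 = 3
steps(4) = steps(3) + steps(2) = 3 + 2 = 5
steps(5) = steps(4) + steps(3) = 5 + 3 = 8
steps(6) = steps(5) + steps(4) = 8 + 5 = 13
steps(7) = steps(6) + steps(5) = 13 + 8 = 21
steps(8) = steps(7) + steps(6) = 21 + 13 = 34
steps(9) = steps(8) + steps(7) = 34 + 21 = 55
steps(10) = steps(9) + steps(8) = 55 + 34 = 89
steps(11) = steps(10) + steps(9) = 89 + 55 = 144
steps(12) = steps(11) + steps(10) = 144 + 89 = 233
steps(13) = steps(12) + steps(11) = 233 + 144 = 377
steps(14) = steps(13) + steps(12) = 377 + 233 = 610
steps(15) = steps(14) + steps(13) = 610 + 377 = 987
steps(16) = steps(15) + steps(14) = 987 + 610 = 1597
steps(17) = steps(16) + steps(15) = 1597 + 987 = 2584
steps(18) = steps(17) + steps(16) = 2584 + 1597 = 4181
steps(19) = steps(18) + steps(17) = 4181 + 2584 = 6765
steps(20) = steps(19) + steps(18) = 6765 + 4181 = 10946
steps(21) = steps(20) + steps(19) = 10946 + 6765 = 17711
steps(22) = steps(21) + steps(20) = 17711 + 10946 = 28657
steps(23) = steps(22) + steps(21) = 28657 + 17711 = 46368
steps(24) = steps(23) + steps(22) = 46368 + 28657 = 75025
steps(25) = steps(24) + steps(23) = 75025 + 46368 = 121393
steps(26) = steps(25) + steps(24) = 121393 + 75025 = 196418
steps(27) = steps(26) + steps(25) = 196418 + 121393 = 317811
steps(28) = steps(27) + steps(26) = 317811 + 196418 = 514229
steps(29) = steps(28) + steps(27) = 514229 + 317811 = 832040

832040
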